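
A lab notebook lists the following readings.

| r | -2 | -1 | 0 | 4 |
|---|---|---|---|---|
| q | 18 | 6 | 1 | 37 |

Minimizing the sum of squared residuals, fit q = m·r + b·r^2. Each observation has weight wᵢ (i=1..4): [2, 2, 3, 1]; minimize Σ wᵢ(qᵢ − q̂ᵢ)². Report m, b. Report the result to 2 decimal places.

With design matrix A, AᵀWA = [[26, 46]; [46, 290]] and AᵀWq = [64, 748]ᵀ.
Eliminating b: 290·(row 1) − 46·(row 2) gives 5424·m = 290·64 − 46·748 = -15848, so m = -1981/678.
Then b = (748 − 46·(-1981/678))/290 = 2063/678.

m = -2.92, b = 3.04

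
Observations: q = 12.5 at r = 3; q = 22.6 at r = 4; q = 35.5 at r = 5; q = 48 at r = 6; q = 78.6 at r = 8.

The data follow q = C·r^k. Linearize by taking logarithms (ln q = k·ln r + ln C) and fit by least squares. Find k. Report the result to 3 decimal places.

Linearized form: ln q = k·ln r + ln C. From the 5 transformed points,
XᵀX = [[13.2535, 7.9655]; [7.9655, 5]], rhs = [28.8539, 17.4488]ᵀ  (here Σln r = 7.9655, Σ(ln r)² = 13.2535, Σln q = 17.4488, Σln r·ln q = 28.8539).
Solving (det = 2.8177): k = 1.87391, ln C = 0.50442.

k = 1.874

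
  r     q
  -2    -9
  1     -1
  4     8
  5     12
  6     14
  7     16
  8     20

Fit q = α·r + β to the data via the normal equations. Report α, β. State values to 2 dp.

Sums needed: Σr·r = 195, Σr = 29, Σ1 = 7.
For Aᵀq: Σr·q = 465, Σq = 60.
Normal equations: [[195, 29]; [29, 7]]·[α, β]ᵀ = [465, 60]ᵀ.
Eliminating β: 7·(row 1) − 29·(row 2) gives 524·α = 7·465 − 29·60 = 1515, so α = 1515/524.
Then β = (60 − 29·(1515/524))/7 = -1785/524.

α = 2.89, β = -3.41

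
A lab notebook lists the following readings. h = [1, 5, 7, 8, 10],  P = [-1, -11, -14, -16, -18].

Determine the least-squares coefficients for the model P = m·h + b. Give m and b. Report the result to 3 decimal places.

Entries of MᵀM: Σh·h = 239, Σh = 31, Σ1 = 5.
Moment sums: Σh·P = -462, ΣP = -60.
So MᵀM·[m, b]ᵀ = MᵀP: [[239, 31]; [31, 5]]·[m, b]ᵀ = [-462, -60]ᵀ.
Eliminating b: 5·(row 1) − 31·(row 2) gives 234·m = 5·(-462) − 31·(-60) = -450, so m = -25/13.
Then b = ((-60) − 31·(-25/13))/5 = -1/13.

m = -1.923, b = -0.077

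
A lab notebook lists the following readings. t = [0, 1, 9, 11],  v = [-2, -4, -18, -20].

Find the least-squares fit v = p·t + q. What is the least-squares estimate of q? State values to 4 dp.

q = -2.2264

Entries of MᵀM: Σt·t = 203, Σt = 21, Σ1 = 4.
And Σt·v = -386, Σv = -44.
Normal equations: [[203, 21]; [21, 4]]·[p, q]ᵀ = [-386, -44]ᵀ.
det = 203·4 − 21² = 371.
p = ((-386)·4 − 21·(-44))/371 = -620/371; q = (203·(-44) − 21·(-386))/371 = -118/53.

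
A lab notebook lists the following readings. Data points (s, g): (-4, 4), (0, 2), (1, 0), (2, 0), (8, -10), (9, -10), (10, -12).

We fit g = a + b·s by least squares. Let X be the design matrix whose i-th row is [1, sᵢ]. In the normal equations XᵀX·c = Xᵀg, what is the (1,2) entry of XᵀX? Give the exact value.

26

Row 1 ↔ basis 1, column 2 ↔ basis s, so (XᵀX)_{1,2} = Σᵢ s = (1)·(-4) + (1)·(0) + (1)·(1) + (1)·(2) + (1)·(8) + (1)·(9) + (1)·(10) = 26.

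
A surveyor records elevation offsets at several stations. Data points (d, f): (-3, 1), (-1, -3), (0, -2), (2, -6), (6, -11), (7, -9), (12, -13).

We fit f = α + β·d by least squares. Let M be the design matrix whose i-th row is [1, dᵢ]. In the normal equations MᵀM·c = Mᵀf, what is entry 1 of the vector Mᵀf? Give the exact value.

Entry 1 ↔ basis 1, so (Mᵀf)_{1} = Σᵢ fᵢ = (1)·(1) + (1)·(-3) + (1)·(-2) + (1)·(-6) + (1)·(-11) + (1)·(-9) + (1)·(-13) = -43.

-43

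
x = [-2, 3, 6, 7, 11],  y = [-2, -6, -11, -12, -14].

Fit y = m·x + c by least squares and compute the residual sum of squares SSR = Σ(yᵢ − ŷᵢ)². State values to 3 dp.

SSR = 3.989

Forming MᵀM = [[219, 25]; [25, 5]] and Mᵀy = [-318, -45]ᵀ gives MᵀM·[m, c]ᵀ = Mᵀy.
det = 219·5 − 25² = 470.
m = ((-318)·5 − 25·(-45))/470 = -93/94; c = (219·(-45) − 25·(-318))/470 = -381/94.
Residuals: 7/94, 48/47, -95/94, -48/47, 44/47; SSR = 375/94.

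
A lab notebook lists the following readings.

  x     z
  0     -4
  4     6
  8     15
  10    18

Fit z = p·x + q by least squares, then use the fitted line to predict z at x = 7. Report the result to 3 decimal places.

ẑ = 12.093

The normal system MᵀM·[p, q]ᵀ = Mᵀz is [[180, 22]; [22, 4]]·[p, q]ᵀ = [324, 35]ᵀ.
Determinant 180·4 − 22² = 236.
p = (324·4 − 22·35)/236 = 263/118; q = (180·35 − 22·324)/236 = -207/59.
At x = 7: ẑ = (263/118)·(7) + (-207/59)·(1) = 1427/118.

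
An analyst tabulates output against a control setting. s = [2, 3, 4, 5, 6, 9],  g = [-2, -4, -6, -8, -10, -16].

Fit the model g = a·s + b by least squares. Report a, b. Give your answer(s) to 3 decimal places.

With design matrix A, AᵀA = [[171, 29]; [29, 6]] and Aᵀg = [-284, -46]ᵀ.
det = 171·6 − 29² = 185.
a = ((-284)·6 − 29·(-46))/185 = -2; b = (171·(-46) − 29·(-284))/185 = 2.

a = -2.000, b = 2.000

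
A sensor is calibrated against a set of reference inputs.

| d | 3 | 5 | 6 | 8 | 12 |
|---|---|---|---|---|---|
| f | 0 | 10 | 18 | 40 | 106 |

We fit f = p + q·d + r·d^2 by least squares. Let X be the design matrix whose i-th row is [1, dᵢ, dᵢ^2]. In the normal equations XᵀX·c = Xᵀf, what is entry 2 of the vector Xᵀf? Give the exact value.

1750

Entry 2 ↔ basis d, so (Xᵀf)_{2} = Σᵢ (d)·fᵢ = (3)·(0) + (5)·(10) + (6)·(18) + (8)·(40) + (12)·(106) = 1750.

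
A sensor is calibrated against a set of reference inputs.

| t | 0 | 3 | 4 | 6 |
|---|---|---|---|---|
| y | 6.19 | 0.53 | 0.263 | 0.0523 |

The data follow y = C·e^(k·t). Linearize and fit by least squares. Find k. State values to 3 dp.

k = -0.794

Linearized form: ln y = k·t + ln C. From the 4 transformed points,
Σt = 13.0000, Σ(t)² = 61.0000, Σln y = -3.0983, Σt·ln y = -24.9516.
Equations: 61.0000·k + 13.0000·ln C = -24.9516;  13.0000·k + 4·ln C = -3.0983.
Solving (det = 75.0000): k = -0.79371, ln C = 1.80499.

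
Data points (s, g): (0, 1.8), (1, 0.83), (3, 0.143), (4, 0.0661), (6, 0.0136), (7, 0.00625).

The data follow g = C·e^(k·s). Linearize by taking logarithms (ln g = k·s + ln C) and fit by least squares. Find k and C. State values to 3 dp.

k = -0.813, C = 1.774

With ln gᵢ as the transformed response and sᵢ as the regressor:
AᵀA = [[111.0000, 21.0000]; [21.0000, 6]], rhs = [-78.1997, -13.6329]ᵀ  (here Σs = 21.0000, Σ(s)² = 111.0000, Σln g = -13.6329, Σs·ln g = -78.1997).
Solving (det = 225.0000): k = -0.81292, ln C = 0.57308, so C = exp(0.57308) = 1.77372.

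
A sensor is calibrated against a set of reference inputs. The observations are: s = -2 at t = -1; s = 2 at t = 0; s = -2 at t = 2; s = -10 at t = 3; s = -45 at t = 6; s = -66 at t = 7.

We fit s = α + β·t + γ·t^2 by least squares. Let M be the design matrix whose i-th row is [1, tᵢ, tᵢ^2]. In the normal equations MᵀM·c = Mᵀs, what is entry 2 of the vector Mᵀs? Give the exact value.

Entry 2 ↔ basis t, so (Mᵀs)_{2} = Σᵢ (t)·sᵢ = (-1)·(-2) + (0)·(2) + (2)·(-2) + (3)·(-10) + (6)·(-45) + (7)·(-66) = -764.

-764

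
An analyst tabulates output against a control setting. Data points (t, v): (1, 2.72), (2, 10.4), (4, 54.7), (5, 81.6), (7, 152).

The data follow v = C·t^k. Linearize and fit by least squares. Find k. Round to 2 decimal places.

k = 2.11

Taking logs, ln v = k·ln t + ln C, so regress ln v on ln t.
XᵀX = [[8.7791, 5.6348]; [5.6348, 5]], rhs = [24.0315, 16.7700]ᵀ  (here Σln t = 5.6348, Σ(ln t)² = 8.7791, Σln v = 16.7700, Σln t·ln v = 24.0315).
Slope k = (n·Σln t·ln v − Σln t·Σln v)/(n·Σ(ln t)² − (Σln t)²) = (5·24.0315 − 5.6348·16.7700)/12.1448 = 2.11300; ln C = (Σln v − k·Σln t)/n = 0.97274.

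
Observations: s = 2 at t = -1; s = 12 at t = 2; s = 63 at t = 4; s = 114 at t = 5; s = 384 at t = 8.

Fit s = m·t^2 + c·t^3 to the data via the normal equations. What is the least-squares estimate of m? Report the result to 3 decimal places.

Setting ∂/∂m … = 0 gives: 4994·m + 36948·c = 28484;  36948·m + 281930·c = 214984.
Determinant 4994·281930 − 36948² = 42803716.
m = (28484·281930 − 36948·214984)/42803716 = 21816322/10700929; c = (4994·214984 − 36948·28484)/42803716 = 5300816/10700929.

m = 2.039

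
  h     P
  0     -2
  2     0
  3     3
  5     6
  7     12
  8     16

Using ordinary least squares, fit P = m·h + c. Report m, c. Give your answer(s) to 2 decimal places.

m = 2.25, c = -3.52

MᵀM·[m, c]ᵀ = MᵀP reads: 151·m + 25·c = 251;  25·m + 6·c = 35.
(Σh·h = 151, Σh = 25, Σ1 = 6, Σh·P = 251, ΣP = 35.)
det = 151·6 − 25² = 281.
m = (251·6 − 25·35)/281 = 631/281; c = (151·35 − 25·251)/281 = -990/281.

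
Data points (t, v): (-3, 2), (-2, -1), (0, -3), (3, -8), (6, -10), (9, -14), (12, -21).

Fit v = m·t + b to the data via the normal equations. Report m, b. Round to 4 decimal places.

m = -1.3916, b = -2.8872

Compute the Gram sums: Σt·t = 283, Σt = 25, Σ1 = 7.
And Σt·v = -466, Σv = -55.
Eliminating b: 7·(row 1) − 25·(row 2) gives 1356·m = 7·(-466) − 25·(-55) = -1887, so m = -629/452.
Then b = ((-55) − 25·(-629/452))/7 = -1305/452.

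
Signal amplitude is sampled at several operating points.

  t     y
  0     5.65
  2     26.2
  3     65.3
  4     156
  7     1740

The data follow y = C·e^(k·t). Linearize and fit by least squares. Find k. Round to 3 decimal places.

Let Y = ln y. Fitting Y = k·t + ln C by least squares:
Σt = 16.0000, Σ(t)² = 78.0000, Σln y = 21.6879, Σt·ln y = 91.4994.
Equations: 78.0000·k + 16.0000·ln C = 91.4994;  16.0000·k + 5·ln C = 21.6879.
Δ = 78.0000·5 − (16.0000)² = 134.0000; k = (91.4994·5 − 16.0000·21.6879)/134.0000 = 0.82456, ln C = (78.0000·21.6879 − 16.0000·91.4994)/134.0000 = 1.69900.

k = 0.825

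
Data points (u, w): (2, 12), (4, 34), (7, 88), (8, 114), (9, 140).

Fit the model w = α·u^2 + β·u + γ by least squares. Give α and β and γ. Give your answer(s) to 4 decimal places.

α = 1.4905, β = 1.9271, γ = 2.2426

Compute the Gram sums: Σu^2·u^2 = 13330, Σu^2·u = 1656, Σu^2 = 214, Σu·u = 214, Σu = 30, Σ1 = 5.
And Σu^2·w = 23540, Σu·w = 2948, Σw = 388.
So XᵀX·[α, β, γ]ᵀ = Xᵀw: [[13330, 1656, 214]; [1656, 214, 30]; [214, 30, 5]]·[α, β, γ]ᵀ = [23540, 2948, 388]ᵀ.
Inverting the 3×3 Gram matrix, [α, β, γ]ᵀ = [6378/4279, 8246/4279, 9596/4279]ᵀ.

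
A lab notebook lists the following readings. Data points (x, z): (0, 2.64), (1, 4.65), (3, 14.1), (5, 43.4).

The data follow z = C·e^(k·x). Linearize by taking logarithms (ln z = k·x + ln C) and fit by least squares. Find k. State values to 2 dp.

Taking logs, ln z = k·x + ln C, so regress ln z on x.
AᵀA = [[35.0000, 9.0000]; [9.0000, 4]], rhs = [28.3277, 8.9243]ᵀ  (here Σx = 9.0000, Σ(x)² = 35.0000, Σln z = 8.9243, Σx·ln z = 28.3277).
Slope k = (n·Σx·ln z − Σx·Σln z)/(n·Σ(x)² − (Σx)²) = (4·28.3277 − 9.0000·8.9243)/59.0000 = 0.55919; ln C = (Σln z − k·Σx)/n = 0.97289.

k = 0.56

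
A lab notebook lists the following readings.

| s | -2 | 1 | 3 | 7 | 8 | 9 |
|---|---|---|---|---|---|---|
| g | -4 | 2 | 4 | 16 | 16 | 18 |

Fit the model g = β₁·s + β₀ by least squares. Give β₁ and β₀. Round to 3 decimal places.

Sums needed: Σs·s = 208, Σs = 26, Σ1 = 6.
For Mᵀg: Σs·g = 424, Σg = 52.
MᵀM·[β₁, β₀]ᵀ = Mᵀg becomes [[208, 26]; [26, 6]]·[β₁, β₀]ᵀ = [424, 52]ᵀ.
Δ = 208·6 − 26² = 572.
β₁ = (424·6 − 26·52)/572 = 298/143; β₀ = (208·52 − 26·424)/572 = -4/11.

β₁ = 2.084, β₀ = -0.364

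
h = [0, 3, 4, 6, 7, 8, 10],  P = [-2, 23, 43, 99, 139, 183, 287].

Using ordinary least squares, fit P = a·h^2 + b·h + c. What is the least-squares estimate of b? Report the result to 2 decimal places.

b = -0.67

Sums needed: Σh^2·h^2 = 18130, Σh^2·h = 2162, Σh^2 = 274, Σh·h = 274, Σh = 38, Σ1 = 7.
Right-hand side: Σh^2·P = 51682, Σh·P = 6142, ΣP = 772.
Solving the 3×3 system (Gaussian elimination) gives a = 40021/13524, b = -9005/13524, c = -2179/1127.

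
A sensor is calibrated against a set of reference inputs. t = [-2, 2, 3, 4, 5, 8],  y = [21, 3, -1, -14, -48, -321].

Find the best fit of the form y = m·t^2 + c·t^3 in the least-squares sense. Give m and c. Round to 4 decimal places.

m = 3.1568, c = -1.0212

With design matrix A, AᵀA = [[5090, 37160]; [37160, 282722]] and Aᵀy = [-21881, -171419]ᵀ.
Δ = 5090·282722 − 37160² = 58189380.
m = ((-21881)·282722 − 37160·(-171419))/58189380 = 30614993/9698230; c = (5090·(-171419) − 37160·(-21881))/58189380 = -1980825/1939646.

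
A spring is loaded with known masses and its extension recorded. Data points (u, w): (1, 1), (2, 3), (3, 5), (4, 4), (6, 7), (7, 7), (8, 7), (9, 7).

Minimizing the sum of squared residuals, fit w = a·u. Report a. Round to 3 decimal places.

a = 0.954

With design matrix A, AᵀA = [[260]] and Aᵀw = [248]ᵀ.
Hence a = 248 / 260 ≈ 0.953846.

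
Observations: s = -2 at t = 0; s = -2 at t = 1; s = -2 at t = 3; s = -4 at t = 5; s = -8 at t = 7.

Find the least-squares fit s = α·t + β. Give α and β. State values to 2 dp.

The normal system AᵀA·[α, β]ᵀ = Aᵀs is [[84, 16]; [16, 5]]·[α, β]ᵀ = [-84, -18]ᵀ.
Δ = 84·5 − 16² = 164.
α = ((-84)·5 − 16·(-18))/164 = -33/41; β = (84·(-18) − 16·(-84))/164 = -42/41.

α = -0.80, β = -1.02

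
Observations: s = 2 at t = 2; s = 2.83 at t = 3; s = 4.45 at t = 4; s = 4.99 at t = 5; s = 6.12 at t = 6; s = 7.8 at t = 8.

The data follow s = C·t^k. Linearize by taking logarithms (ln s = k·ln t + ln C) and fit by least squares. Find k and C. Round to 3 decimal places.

k = 1.004, C = 1.002

Let Y = ln s. Fitting Y = k·ln t + ln C by least squares:
Σln t = 8.6587, Σ(ln t)² = 13.7340, Σln s = 8.6994, Σln t·ln s = 13.7973.
Equations: 13.7340·k + 8.6587·ln C = 13.7973;  8.6587·k + 6·ln C = 8.6994.
Slope k = (n·Σln t·ln s − Σln t·Σln s)/(n·Σ(ln t)² − (Σln t)²) = (6·13.7973 − 8.6587·8.6994)/7.4309 = 1.00363; ln C = (Σln s − k·Σln t)/n = 0.00155, so C = exp(0.00155) = 1.00155.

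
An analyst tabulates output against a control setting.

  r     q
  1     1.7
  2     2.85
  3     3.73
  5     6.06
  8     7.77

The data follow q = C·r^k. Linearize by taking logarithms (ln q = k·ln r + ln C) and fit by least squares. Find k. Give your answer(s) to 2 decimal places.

k = 0.75

With ln qᵢ as the transformed response and ln rᵢ as the regressor:
Σln r = 5.4806, Σ(ln r)² = 8.6018, Σln q = 6.7463, Σln r·ln q = 9.3353.
Equations: 8.6018·k + 5.4806·ln C = 9.3353;  5.4806·k + 5·ln C = 6.7463.
Slope k = (n·Σln r·ln q − Σln r·Σln q)/(n·Σ(ln r)² − (Σln r)²) = (5·9.3353 − 5.4806·6.7463)/12.9714 = 0.74798; ln C = (Σln q − k·Σln r)/n = 0.52938.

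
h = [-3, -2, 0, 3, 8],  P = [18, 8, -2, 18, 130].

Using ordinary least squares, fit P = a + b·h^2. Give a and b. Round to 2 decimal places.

With design matrix M, MᵀM = [[5, 86]; [86, 4274]] and MᵀP = [172, 8676]ᵀ.
Eliminating b: 4274·(row 1) − 86·(row 2) gives 13974·a = 4274·172 − 86·8676 = -11008, so a = -5504/6987.
Then b = (8676 − 86·(-5504/6987))/4274 = 14294/6987.

a = -0.79, b = 2.05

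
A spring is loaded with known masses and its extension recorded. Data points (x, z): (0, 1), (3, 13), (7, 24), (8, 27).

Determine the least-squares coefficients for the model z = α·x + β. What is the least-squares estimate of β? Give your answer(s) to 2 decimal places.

Forming MᵀM = [[122, 18]; [18, 4]] and Mᵀz = [423, 65]ᵀ gives MᵀM·[α, β]ᵀ = Mᵀz.
Eliminating β: 4·(row 1) − 18·(row 2) gives 164·α = 4·423 − 18·65 = 522, so α = 261/82.
Then β = (65 − 18·(261/82))/4 = 79/41.

β = 1.93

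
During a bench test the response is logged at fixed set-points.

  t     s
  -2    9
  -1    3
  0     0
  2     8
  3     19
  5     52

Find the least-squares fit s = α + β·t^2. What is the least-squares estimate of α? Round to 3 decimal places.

α = 0.365

Sums needed: Σ1 = 6, Σt^2 = 43, Σt^2·t^2 = 739.
And Σs = 91, Σt^2·s = 1542.
Normal equations: [[6, 43]; [43, 739]]·[α, β]ᵀ = [91, 1542]ᵀ.
Δ = 6·739 − 43² = 2585.
α = (91·739 − 43·1542)/2585 = 943/2585; β = (6·1542 − 43·91)/2585 = 5339/2585.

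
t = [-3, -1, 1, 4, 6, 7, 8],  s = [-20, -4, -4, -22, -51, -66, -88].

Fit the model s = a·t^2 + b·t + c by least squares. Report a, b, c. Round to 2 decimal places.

AᵀA·[a, b, c]ᵀ = Aᵀs reads: 8132·a + 1108·b + 176·c = -11242;  1108·a + 176·b + 22·c = -1500;  176·a + 22·b + 7·c = -255.
Row-reducing yields a = -56251/38604, b = 39713/38604, c = -19465/6434.

a = -1.46, b = 1.03, c = -3.03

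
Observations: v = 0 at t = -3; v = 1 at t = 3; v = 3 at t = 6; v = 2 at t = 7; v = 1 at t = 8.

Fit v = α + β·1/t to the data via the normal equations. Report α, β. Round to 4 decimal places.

Compute the Gram sums: Σ1 = 5, Σ1/t = 73/168, Σ1/t·1/t = 897/3136.
Right-hand side: Σv = 7, Σ1/t·v = 209/168.
det = 5·(897/3136) − (73/168)² = 8759/7056.
α = (7·(897/3136) − (73/168)·(209/168))/(8759/7056) = 20627/17518; β = (5·(209/168) − (73/168)·7)/(8759/7056) = 22428/8759.

α = 1.1775, β = 2.5606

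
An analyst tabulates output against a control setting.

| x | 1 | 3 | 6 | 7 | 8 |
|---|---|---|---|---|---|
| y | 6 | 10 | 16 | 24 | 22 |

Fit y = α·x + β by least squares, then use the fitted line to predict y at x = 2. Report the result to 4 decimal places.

ŷ = 8.0118

Setting ∂/∂α … = 0 gives: 159·α + 25·β = 476;  25·α + 5·β = 78.
Determinant 159·5 − 25² = 170.
α = (476·5 − 25·78)/170 = 43/17; β = (159·78 − 25·476)/170 = 251/85.
At x = 2: ŷ = (43/17)·(2) + (251/85)·(1) = 681/85.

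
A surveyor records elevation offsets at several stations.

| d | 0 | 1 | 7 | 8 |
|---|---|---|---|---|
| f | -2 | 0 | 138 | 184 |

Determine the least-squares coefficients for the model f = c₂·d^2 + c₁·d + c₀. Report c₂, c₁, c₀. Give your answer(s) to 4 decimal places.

Entries of MᵀM: Σd^2·d^2 = 6498, Σd^2·d = 856, Σd^2 = 114, Σd·d = 114, Σd = 16, Σ1 = 4.
Moment sums: Σd^2·f = 18538, Σd·f = 2438, Σf = 320.
Row-reducing yields c₂ = 22/7, c₁ = -347/175, c₀ = -41/25.

c₂ = 3.1429, c₁ = -1.9829, c₀ = -1.6400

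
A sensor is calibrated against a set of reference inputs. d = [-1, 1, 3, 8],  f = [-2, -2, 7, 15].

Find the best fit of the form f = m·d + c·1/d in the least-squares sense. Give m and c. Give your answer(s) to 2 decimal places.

Normal-equation sums: Σd·d = 75, Σd·1/d = 4, Σ1/d·1/d = 1225/576.
And Σd·f = 141, Σ1/d·f = 101/24.
Eliminating c: (1225/576)·(row 1) − 4·(row 2) gives (27553/192)·m = (1225/576)·141 − 4·(101/24) = 54343/192, so m = 54343/27553.
Then c = ((101/24) − 4·(54343/27553))/(1225/576) = -47688/27553.

m = 1.97, c = -1.73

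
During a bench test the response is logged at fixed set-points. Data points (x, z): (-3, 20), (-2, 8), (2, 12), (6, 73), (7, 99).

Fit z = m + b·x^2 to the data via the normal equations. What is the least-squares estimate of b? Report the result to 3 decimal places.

The normal system AᵀA·[m, b]ᵀ = Aᵀz is [[5, 102]; [102, 3810]]·[m, b]ᵀ = [212, 7739]ᵀ.
Eliminating b: 3810·(row 1) − 102·(row 2) gives 8646·m = 3810·212 − 102·7739 = 18342, so m = 3057/1441.
Then b = (7739 − 102·(3057/1441))/3810 = 17071/8646.

b = 1.974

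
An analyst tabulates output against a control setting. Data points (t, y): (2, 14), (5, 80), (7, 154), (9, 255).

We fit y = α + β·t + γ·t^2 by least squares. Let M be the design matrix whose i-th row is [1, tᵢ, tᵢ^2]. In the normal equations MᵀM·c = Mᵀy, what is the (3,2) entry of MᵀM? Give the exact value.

1205

Row 3 ↔ basis t^2, column 2 ↔ basis t, so (MᵀM)_{3,2} = Σᵢ (t^2)·(t) = (4)·(2) + (25)·(5) + (49)·(7) + (81)·(9) = 1205.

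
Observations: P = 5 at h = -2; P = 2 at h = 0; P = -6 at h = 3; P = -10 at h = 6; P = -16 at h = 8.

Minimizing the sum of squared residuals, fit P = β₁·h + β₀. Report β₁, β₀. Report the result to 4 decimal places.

Entries of MᵀM: Σh·h = 113, Σh = 15, Σ1 = 5.
Moment sums: Σh·P = -216, ΣP = -25.
MᵀM·[β₁, β₀]ᵀ = MᵀP becomes [[113, 15]; [15, 5]]·[β₁, β₀]ᵀ = [-216, -25]ᵀ.
Δ = 113·5 − 15² = 340.
β₁ = ((-216)·5 − 15·(-25))/340 = -141/68; β₀ = (113·(-25) − 15·(-216))/340 = 83/68.

β₁ = -2.0735, β₀ = 1.2206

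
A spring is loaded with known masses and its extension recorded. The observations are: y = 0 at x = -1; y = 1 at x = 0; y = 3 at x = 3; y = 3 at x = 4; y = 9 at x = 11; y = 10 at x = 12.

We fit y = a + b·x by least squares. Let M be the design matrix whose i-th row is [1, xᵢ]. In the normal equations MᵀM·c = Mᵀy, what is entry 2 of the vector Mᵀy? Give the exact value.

240

Entry 2 ↔ basis x, so (Mᵀy)_{2} = Σᵢ (x)·yᵢ = (-1)·(0) + (0)·(1) + (3)·(3) + (4)·(3) + (11)·(9) + (12)·(10) = 240.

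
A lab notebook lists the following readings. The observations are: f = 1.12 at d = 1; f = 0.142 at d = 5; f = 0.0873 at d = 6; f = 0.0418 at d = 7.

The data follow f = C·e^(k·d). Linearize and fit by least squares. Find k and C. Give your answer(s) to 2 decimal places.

With ln fᵢ as the transformed response and dᵢ as the regressor:
AᵀA = [[111.0000, 19.0000]; [19.0000, 4]], rhs = [-46.5008, -7.4519]ᵀ  (here Σd = 19.0000, Σ(d)² = 111.0000, Σln f = -7.4519, Σd·ln f = -46.5008).
Δ = 111.0000·4 − (19.0000)² = 83.0000; k = (-46.5008·4 − 19.0000·-7.4519)/83.0000 = -0.53515, ln C = (111.0000·-7.4519 − 19.0000·-46.5008)/83.0000 = 0.67901, so C = exp(0.67901) = 1.97192.

k = -0.54, C = 1.97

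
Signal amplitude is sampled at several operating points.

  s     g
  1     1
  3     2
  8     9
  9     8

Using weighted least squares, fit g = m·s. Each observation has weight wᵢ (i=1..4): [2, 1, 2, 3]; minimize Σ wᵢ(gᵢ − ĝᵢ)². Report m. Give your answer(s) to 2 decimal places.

m = 0.96

Forming MᵀWM = [[382]] and MᵀWg = [368]ᵀ gives MᵀWM·[m]ᵀ = MᵀWg.
Hence m = 368 / 382 ≈ 0.963351.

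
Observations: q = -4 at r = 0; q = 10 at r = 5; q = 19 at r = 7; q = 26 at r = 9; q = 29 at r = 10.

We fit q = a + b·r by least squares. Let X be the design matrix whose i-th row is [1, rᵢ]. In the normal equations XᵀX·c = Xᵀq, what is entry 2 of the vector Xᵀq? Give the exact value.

707

Entry 2 ↔ basis r, so (Xᵀq)_{2} = Σᵢ (r)·qᵢ = (0)·(-4) + (5)·(10) + (7)·(19) + (9)·(26) + (10)·(29) = 707.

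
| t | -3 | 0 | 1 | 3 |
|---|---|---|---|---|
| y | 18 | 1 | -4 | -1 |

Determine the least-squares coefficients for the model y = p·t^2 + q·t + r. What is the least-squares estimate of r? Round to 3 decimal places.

r = -0.280

The normal system XᵀX·[p, q, r]ᵀ = Xᵀy is [[163, 1, 19]; [1, 19, 1]; [19, 1, 4]]·[p, q, r]ᵀ = [149, -61, 14]ᵀ.
Inverting the 3×3 Gram matrix, [p, q, r]ᵀ = [29/30, -487/150, -7/25]ᵀ.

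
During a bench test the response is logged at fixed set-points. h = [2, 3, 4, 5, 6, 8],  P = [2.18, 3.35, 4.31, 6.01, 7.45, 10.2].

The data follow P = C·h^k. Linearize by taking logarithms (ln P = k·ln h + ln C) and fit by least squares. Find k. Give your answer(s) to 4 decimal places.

k = 1.1242

Linearized form: ln P = k·ln h + ln C. From the 6 transformed points,
Σln h = 8.6587, Σ(ln h)² = 13.7340, Σln P = 9.5732, Σln h·ln P = 15.2076.
Equations: 13.7340·k + 8.6587·ln C = 15.2076;  8.6587·k + 6·ln C = 9.5732.
Δ = 13.7340·6 − (8.6587)² = 7.4309; k = (15.2076·6 − 8.6587·9.5732)/7.4309 = 1.12416, ln C = (13.7340·9.5732 − 8.6587·15.2076)/7.4309 = -0.02675.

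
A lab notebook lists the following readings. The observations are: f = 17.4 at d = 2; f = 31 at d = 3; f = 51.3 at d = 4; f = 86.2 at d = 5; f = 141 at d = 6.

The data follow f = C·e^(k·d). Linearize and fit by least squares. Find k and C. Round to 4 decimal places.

Let Y = ln f. Fitting Y = k·d + ln C by least squares:
Sums: Σd = 20.0000, Σ(d)² = 90.0000, Σln f = 19.6336, Σd·ln f = 83.7416.
Normal system: [[90.0000, 20.0000]; [20.0000, 5]]·[k, ln C]ᵀ = [83.7416, 19.6336]ᵀ.
Solving (det = 50.0000): k = 0.52073, ln C = 1.84381, so C = exp(1.84381) = 6.32058.

k = 0.5207, C = 6.3206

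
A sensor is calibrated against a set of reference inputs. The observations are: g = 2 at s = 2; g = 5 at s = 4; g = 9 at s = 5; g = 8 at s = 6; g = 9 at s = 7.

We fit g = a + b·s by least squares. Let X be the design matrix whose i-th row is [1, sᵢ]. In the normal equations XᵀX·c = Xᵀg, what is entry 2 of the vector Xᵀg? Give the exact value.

180

Entry 2 ↔ basis s, so (Xᵀg)_{2} = Σᵢ (s)·gᵢ = (2)·(2) + (4)·(5) + (5)·(9) + (6)·(8) + (7)·(9) = 180.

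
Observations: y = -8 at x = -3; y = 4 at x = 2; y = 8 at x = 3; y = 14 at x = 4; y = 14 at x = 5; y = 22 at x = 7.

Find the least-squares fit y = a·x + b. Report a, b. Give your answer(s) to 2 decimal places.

Compute the Gram sums: Σx·x = 112, Σx = 18, Σ1 = 6.
Right-hand side: Σx·y = 336, Σy = 54.
So MᵀM·[a, b]ᵀ = Mᵀy: [[112, 18]; [18, 6]]·[a, b]ᵀ = [336, 54]ᵀ.
Determinant 112·6 − 18² = 348.
a = (336·6 − 18·54)/348 = 3; b = (112·54 − 18·336)/348 = 0.

a = 3.00, b = 0.00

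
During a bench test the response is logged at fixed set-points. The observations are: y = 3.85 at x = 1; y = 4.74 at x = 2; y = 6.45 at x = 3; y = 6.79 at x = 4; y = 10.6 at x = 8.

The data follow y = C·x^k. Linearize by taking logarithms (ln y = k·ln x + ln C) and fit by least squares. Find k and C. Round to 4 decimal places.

k = 0.4910, C = 3.6424

With ln yᵢ as the transformed response and ln xᵢ as the regressor:
Σln x = 5.2575, Σ(ln x)² = 7.9333, Σln y = 9.0445, Σln x·ln y = 10.6911.
Equations: 7.9333·k + 5.2575·ln C = 10.6911;  5.2575·k + 5·ln C = 9.0445.
Slope k = (n·Σln x·ln y − Σln x·Σln y)/(n·Σ(ln x)² − (Σln x)²) = (5·10.6911 − 5.2575·9.0445)/12.0252 = 0.49098; ln C = (Σln y − k·Σln x)/n = 1.29264, so C = exp(1.29264) = 3.64237.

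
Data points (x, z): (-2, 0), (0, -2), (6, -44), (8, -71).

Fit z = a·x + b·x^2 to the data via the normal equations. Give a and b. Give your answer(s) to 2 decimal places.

a = -1.98, b = -0.87

Normal-equation sums: Σx·x = 104, Σx·x^2 = 720, Σx^2·x^2 = 5408.
And Σx·z = -832, Σx^2·z = -6128.
So MᵀM·[a, b]ᵀ = Mᵀz: [[104, 720]; [720, 5408]]·[a, b]ᵀ = [-832, -6128]ᵀ.
Δ = 104·5408 − 720² = 44032.
a = ((-832)·5408 − 720·(-6128))/44032 = -341/172; b = (104·(-6128) − 720·(-832))/44032 = -299/344.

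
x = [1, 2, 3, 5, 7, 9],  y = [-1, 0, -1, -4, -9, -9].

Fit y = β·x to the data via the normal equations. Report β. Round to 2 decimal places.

β = -0.99

AᵀA·[β]ᵀ = Aᵀy reads: 169·β = -168.
(Σx·x = 169, Σx·y = -168.)
β = (-168)/169 = -0.994083.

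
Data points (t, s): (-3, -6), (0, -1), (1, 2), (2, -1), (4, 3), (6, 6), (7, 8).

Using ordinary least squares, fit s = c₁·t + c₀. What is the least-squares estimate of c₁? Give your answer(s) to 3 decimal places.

Forming MᵀM = [[115, 17]; [17, 7]] and Mᵀs = [122, 11]ᵀ gives MᵀM·[c₁, c₀]ᵀ = Mᵀs.
Eliminating c₀: 7·(row 1) − 17·(row 2) gives 516·c₁ = 7·122 − 17·11 = 667, so c₁ = 667/516.
Then c₀ = (11 − 17·(667/516))/7 = -809/516.

c₁ = 1.293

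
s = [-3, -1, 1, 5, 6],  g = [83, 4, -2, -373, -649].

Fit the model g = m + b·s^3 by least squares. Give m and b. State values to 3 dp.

m = 1.484, b = -3.008

Entries of MᵀM: Σ1 = 5, Σs^3 = 314, Σs^3·s^3 = 63012.
For Mᵀg: Σg = -937, Σs^3·g = -189056.
So MᵀM·[m, b]ᵀ = Mᵀg: [[5, 314]; [314, 63012]]·[m, b]ᵀ = [-937, -189056]ᵀ.
Eliminating b: 63012·(row 1) − 314·(row 2) gives 216464·m = 63012·(-937) − 314·(-189056) = 321340, so m = 80335/54116.
Then b = ((-189056) − 314·(80335/54116))/63012 = -325531/108232.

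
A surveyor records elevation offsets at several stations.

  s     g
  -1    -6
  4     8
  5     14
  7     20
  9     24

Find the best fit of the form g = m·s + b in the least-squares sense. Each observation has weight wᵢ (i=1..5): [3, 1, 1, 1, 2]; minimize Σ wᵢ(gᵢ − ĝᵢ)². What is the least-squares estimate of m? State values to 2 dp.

m = 3.06

The normal system AᵀWA·[m, b]ᵀ = AᵀWg is [[255, 31]; [31, 8]]·[m, b]ᵀ = [692, 72]ᵀ.
Eliminating b: 8·(row 1) − 31·(row 2) gives 1079·m = 8·692 − 31·72 = 3304, so m = 3304/1079.
Then b = (72 − 31·(3304/1079))/8 = -3092/1079.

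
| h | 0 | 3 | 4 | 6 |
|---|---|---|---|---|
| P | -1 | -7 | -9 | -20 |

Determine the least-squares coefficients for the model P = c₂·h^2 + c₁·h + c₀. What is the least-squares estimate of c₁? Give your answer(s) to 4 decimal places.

From the data, Σh^2·h^2 = 1633, Σh^2·h = 307, Σh^2 = 61, Σh·h = 61, Σh = 13, Σ1 = 4.
And Σh^2·P = -927, Σh·P = -177, ΣP = -37.
Normal equations: [[1633, 307, 61]; [307, 61, 13]; [61, 13, 4]]·[c₂, c₁, c₀]ᵀ = [-927, -177, -37]ᵀ.
Inverting the 3×3 Gram matrix, [c₂, c₁, c₀]ᵀ = [-7/15, -8/25, -82/75]ᵀ.

c₁ = -0.3200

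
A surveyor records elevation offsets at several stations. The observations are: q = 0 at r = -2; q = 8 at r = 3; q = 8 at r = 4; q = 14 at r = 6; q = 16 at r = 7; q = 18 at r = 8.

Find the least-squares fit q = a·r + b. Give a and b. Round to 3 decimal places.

a = 1.816, b = 2.796

With design matrix A, AᵀA = [[178, 26]; [26, 6]] and Aᵀq = [396, 64]ᵀ.
Determinant 178·6 − 26² = 392.
a = (396·6 − 26·64)/392 = 89/49; b = (178·64 − 26·396)/392 = 137/49.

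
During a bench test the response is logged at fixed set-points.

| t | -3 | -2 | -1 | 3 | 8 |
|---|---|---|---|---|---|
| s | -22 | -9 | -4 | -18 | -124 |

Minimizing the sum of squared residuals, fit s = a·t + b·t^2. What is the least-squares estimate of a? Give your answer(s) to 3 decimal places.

a = 0.820

The normal system MᵀM·[a, b]ᵀ = Mᵀs is [[87, 503]; [503, 4275]]·[a, b]ᵀ = [-958, -8336]ᵀ.
Determinant 87·4275 − 503² = 118916.
a = ((-958)·4275 − 503·(-8336))/118916 = 48779/59458; b = (87·(-8336) − 503·(-958))/118916 = -121679/59458.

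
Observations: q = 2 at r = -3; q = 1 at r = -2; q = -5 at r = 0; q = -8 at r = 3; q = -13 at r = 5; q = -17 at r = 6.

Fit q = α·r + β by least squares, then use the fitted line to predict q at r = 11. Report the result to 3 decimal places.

q̂ = -25.667

Entries of MᵀM: Σr·r = 83, Σr = 9, Σ1 = 6.
Right-hand side: Σr·q = -199, Σq = -40.
MᵀM·[α, β]ᵀ = Mᵀq becomes [[83, 9]; [9, 6]]·[α, β]ᵀ = [-199, -40]ᵀ.
det = 83·6 − 9² = 417.
α = ((-199)·6 − 9·(-40))/417 = -2; β = (83·(-40) − 9·(-199))/417 = -11/3.
At r = 11: q̂ = (-2)·(11) + (-11/3)·(1) = -77/3.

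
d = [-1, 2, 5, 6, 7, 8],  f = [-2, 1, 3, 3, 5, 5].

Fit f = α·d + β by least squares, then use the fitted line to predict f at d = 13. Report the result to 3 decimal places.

The normal equations are: 179·α + 27·β = 112;  27·α + 6·β = 15.
Determinant 179·6 − 27² = 345.
α = (112·6 − 27·15)/345 = 89/115; β = (179·15 − 27·112)/345 = -113/115.
At d = 13: f̂ = (89/115)·(13) + (-113/115)·(1) = 1044/115.

f̂ = 9.078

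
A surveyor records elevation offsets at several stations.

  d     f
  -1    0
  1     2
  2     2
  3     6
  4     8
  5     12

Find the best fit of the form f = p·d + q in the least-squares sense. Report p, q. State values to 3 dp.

p = 1.971, q = 0.400

Entries of XᵀX: Σd·d = 56, Σd = 14, Σ1 = 6.
For Xᵀf: Σd·f = 116, Σf = 30.
Eliminating q: 6·(row 1) − 14·(row 2) gives 140·p = 6·116 − 14·30 = 276, so p = 69/35.
Then q = (30 − 14·(69/35))/6 = 2/5.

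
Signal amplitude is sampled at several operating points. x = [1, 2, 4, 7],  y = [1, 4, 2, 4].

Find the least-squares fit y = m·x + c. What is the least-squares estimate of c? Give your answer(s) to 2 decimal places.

c = 1.67

Normal-equation sums: Σx·x = 70, Σx = 14, Σ1 = 4.
Right-hand side: Σx·y = 45, Σy = 11.
MᵀM·[m, c]ᵀ = Mᵀy becomes [[70, 14]; [14, 4]]·[m, c]ᵀ = [45, 11]ᵀ.
det = 70·4 − 14² = 84.
m = (45·4 − 14·11)/84 = 13/42; c = (70·11 − 14·45)/84 = 5/3.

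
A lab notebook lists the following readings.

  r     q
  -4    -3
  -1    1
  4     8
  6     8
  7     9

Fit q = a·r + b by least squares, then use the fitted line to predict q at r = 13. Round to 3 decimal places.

From the data, Σr·r = 118, Σr = 12, Σ1 = 5.
For Mᵀq: Σr·q = 154, Σq = 23.
Normal equations: [[118, 12]; [12, 5]]·[a, b]ᵀ = [154, 23]ᵀ.
Determinant 118·5 − 12² = 446.
a = (154·5 − 12·23)/446 = 247/223; b = (118·23 − 12·154)/446 = 433/223.
At r = 13: q̂ = (247/223)·(13) + (433/223)·(1) = 3644/223.

q̂ = 16.341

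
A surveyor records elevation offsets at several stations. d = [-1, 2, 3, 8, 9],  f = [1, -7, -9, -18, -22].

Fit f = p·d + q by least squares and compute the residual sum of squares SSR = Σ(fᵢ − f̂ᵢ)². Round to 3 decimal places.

Normal-equation sums: Σd·d = 159, Σd = 21, Σ1 = 5.
And Σd·f = -384, Σf = -55.
AᵀA·[p, q]ᵀ = Aᵀf becomes [[159, 21]; [21, 5]]·[p, q]ᵀ = [-384, -55]ᵀ.
Δ = 159·5 − 21² = 354.
p = ((-384)·5 − 21·(-55))/354 = -255/118; q = (159·(-55) − 21·(-384))/354 = -227/118.
Residuals: 45/59, -89/118, -35/59, 143/118, -37/59; SSR = 397/118.

SSR = 3.364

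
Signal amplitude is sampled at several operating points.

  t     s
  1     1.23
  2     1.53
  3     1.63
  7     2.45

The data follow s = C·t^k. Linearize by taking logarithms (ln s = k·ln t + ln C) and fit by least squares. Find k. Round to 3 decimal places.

Linearized form: ln s = k·ln t + ln C. From the 4 transformed points,
Sums: Σln t = 3.7377, Σ(ln t)² = 5.4740, Σln s = 2.0169, Σln t·ln s = 2.5752.
Normal system: [[5.4740, 3.7377]; [3.7377, 4]]·[k, ln C]ᵀ = [2.5752, 2.0169]ᵀ.
Slope k = (n·Σln t·ln s − Σln t·Σln s)/(n·Σ(ln t)² − (Σln t)²) = (4·2.5752 − 3.7377·2.0169)/7.9257 = 0.34852; ln C = (Σln s − k·Σln t)/n = 0.17857.

k = 0.349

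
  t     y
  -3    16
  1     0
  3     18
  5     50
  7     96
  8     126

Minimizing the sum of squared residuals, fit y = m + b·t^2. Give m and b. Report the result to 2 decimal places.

Setting ∂/∂m … = 0 gives: 6·m + 157·b = 306;  157·m + 7285·b = 14324.
Eliminating b: 7285·(row 1) − 157·(row 2) gives 19061·m = 7285·306 − 157·14324 = -19658, so m = -19658/19061.
Then b = (14324 − 157·(-19658/19061))/7285 = 37902/19061.

m = -1.03, b = 1.99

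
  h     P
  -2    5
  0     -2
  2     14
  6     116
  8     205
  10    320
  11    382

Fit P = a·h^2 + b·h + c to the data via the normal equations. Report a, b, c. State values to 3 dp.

With design matrix A, AᵀA = [[30065, 3059, 329]; [3059, 329, 35]; [329, 35, 7]] and AᵀP = [95594, 9756, 1040]ᵀ.
Inverting the 3×3 Gram matrix, [a, b, c]ᵀ = [26849/8904, 16897/8904, -1959/742]ᵀ.

a = 3.015, b = 1.898, c = -2.640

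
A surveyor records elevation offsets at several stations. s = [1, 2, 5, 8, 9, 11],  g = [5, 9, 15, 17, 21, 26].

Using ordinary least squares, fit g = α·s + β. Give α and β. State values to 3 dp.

α = 1.888, β = 4.175

Entries of AᵀA: Σs·s = 296, Σs = 36, Σ1 = 6.
And Σs·g = 709, Σg = 93.
Normal equations: [[296, 36]; [36, 6]]·[α, β]ᵀ = [709, 93]ᵀ.
det = 296·6 − 36² = 480.
α = (709·6 − 36·93)/480 = 151/80; β = (296·93 − 36·709)/480 = 167/40.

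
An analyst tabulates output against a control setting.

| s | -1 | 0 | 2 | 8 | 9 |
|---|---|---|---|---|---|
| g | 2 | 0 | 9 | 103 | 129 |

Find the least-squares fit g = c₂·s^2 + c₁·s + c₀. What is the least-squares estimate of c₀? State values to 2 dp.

Compute the Gram sums: Σs^2·s^2 = 10674, Σs^2·s = 1248, Σs^2 = 150, Σs·s = 150, Σs = 18, Σ1 = 5.
Right-hand side: Σs^2·g = 17079, Σs·g = 2001, Σg = 243.
So XᵀX·[c₂, c₁, c₀]ᵀ = Xᵀg: [[10674, 1248, 150]; [1248, 150, 18]; [150, 18, 5]]·[c₂, c₁, c₀]ᵀ = [17079, 2001, 243]ᵀ.
Inverting the 3×3 Gram matrix, [c₂, c₁, c₀]ᵀ = [10187/6878, 6263/6878, 3057/3439]ᵀ.

c₀ = 0.89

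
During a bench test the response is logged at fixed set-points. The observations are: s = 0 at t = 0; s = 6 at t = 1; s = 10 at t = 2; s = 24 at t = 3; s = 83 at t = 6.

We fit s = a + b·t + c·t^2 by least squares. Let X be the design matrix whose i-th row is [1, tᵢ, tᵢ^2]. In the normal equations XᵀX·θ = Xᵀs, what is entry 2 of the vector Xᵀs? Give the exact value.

Entry 2 ↔ basis t, so (Xᵀs)_{2} = Σᵢ (t)·sᵢ = (0)·(0) + (1)·(6) + (2)·(10) + (3)·(24) + (6)·(83) = 596.

596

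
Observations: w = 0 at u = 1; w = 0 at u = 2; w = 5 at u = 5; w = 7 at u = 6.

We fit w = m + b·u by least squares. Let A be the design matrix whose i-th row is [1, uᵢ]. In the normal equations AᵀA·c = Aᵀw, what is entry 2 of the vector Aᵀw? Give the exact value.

67

Entry 2 ↔ basis u, so (Aᵀw)_{2} = Σᵢ (u)·wᵢ = (1)·(0) + (2)·(0) + (5)·(5) + (6)·(7) = 67.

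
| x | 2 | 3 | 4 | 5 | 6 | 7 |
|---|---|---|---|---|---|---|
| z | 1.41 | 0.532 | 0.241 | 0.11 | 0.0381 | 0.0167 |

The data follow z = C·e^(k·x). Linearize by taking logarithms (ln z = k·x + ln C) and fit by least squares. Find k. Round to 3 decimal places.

Linearized form: ln z = k·x + ln C. From the 6 transformed points,
AᵀA = [[139.0000, 27.0000]; [27.0000, 6]], rhs = [-66.1860, -11.2776]ᵀ  (here Σx = 27.0000, Σ(x)² = 139.0000, Σln z = -11.2776, Σx·ln z = -66.1860).
Solving (det = 105.0000): k = -0.88209, ln C = 2.08982.

k = -0.882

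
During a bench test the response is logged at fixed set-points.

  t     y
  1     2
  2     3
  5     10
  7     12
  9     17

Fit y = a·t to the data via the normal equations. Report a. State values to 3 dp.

From the data, Σt·t = 160.
Right-hand side: Σt·y = 295.
MᵀM·[a]ᵀ = Mᵀy becomes [[160]]·[a]ᵀ = [295]ᵀ.
a = 295/160 = 1.84375.

a = 1.844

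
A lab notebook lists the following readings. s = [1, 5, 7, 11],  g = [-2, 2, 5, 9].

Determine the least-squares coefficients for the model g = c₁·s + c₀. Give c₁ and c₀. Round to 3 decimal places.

c₁ = 1.115, c₀ = -3.192

Sums needed: Σs·s = 196, Σs = 24, Σ1 = 4.
Right-hand side: Σs·g = 142, Σg = 14.
AᵀA·[c₁, c₀]ᵀ = Aᵀg becomes [[196, 24]; [24, 4]]·[c₁, c₀]ᵀ = [142, 14]ᵀ.
det = 196·4 − 24² = 208.
c₁ = (142·4 − 24·14)/208 = 29/26; c₀ = (196·14 − 24·142)/208 = -83/26.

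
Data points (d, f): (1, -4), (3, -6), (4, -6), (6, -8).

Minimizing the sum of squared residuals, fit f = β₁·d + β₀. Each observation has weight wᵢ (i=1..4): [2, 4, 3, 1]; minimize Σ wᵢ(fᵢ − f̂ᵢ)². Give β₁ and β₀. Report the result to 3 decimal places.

β₁ = -0.735, β₀ = -3.449

Compute the Gram sums: Σwᵢ·d·d = 122, Σwᵢ·d = 32, Σwᵢ·1 = 10.
For XᵀWf: Σwᵢ·d·f = -200, Σwᵢ·f = -58.
So XᵀWX·[β₁, β₀]ᵀ = XᵀWf: [[122, 32]; [32, 10]]·[β₁, β₀]ᵀ = [-200, -58]ᵀ.
Δ = 122·10 − 32² = 196.
β₁ = ((-200)·10 − 32·(-58))/196 = -36/49; β₀ = (122·(-58) − 32·(-200))/196 = -169/49.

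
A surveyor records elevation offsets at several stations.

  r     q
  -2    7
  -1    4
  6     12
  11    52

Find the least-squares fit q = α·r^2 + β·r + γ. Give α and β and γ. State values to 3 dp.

α = 0.567, β = -1.656, γ = 1.580

From the data, Σr^2·r^2 = 15954, Σr^2·r = 1538, Σr^2 = 162, Σr·r = 162, Σr = 14, Σ1 = 4.
For Mᵀq: Σr^2·q = 6756, Σr·q = 626, Σq = 75.
So MᵀM·[α, β, γ]ᵀ = Mᵀq: [[15954, 1538, 162]; [1538, 162, 14]; [162, 14, 4]]·[α, β, γ]ᵀ = [6756, 626, 75]ᵀ.
Row-reducing yields α = 8404/14821, β = -49077/29642, γ = 46833/29642.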